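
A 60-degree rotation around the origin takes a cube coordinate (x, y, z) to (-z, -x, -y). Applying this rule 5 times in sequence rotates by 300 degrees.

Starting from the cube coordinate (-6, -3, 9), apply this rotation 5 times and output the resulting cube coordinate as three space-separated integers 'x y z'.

Answer: 3 -9 6

Derivation:
Start: (-6, -3, 9)
Step 1: (-6, -3, 9) -> (-(9), -(-6), -(-3)) = (-9, 6, 3)
Step 2: (-9, 6, 3) -> (-(3), -(-9), -(6)) = (-3, 9, -6)
Step 3: (-3, 9, -6) -> (-(-6), -(-3), -(9)) = (6, 3, -9)
Step 4: (6, 3, -9) -> (-(-9), -(6), -(3)) = (9, -6, -3)
Step 5: (9, -6, -3) -> (-(-3), -(9), -(-6)) = (3, -9, 6)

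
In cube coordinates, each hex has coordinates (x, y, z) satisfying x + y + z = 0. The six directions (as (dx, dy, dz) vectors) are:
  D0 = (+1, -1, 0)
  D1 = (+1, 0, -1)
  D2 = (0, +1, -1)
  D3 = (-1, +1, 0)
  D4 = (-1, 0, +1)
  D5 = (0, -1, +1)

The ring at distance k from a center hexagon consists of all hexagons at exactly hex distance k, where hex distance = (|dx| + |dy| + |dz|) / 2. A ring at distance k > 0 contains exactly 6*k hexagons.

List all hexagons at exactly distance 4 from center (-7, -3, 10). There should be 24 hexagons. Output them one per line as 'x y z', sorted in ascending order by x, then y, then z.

Walk ring at distance 4 from (-7, -3, 10):
Start at center + D4*4 = (-11, -3, 14)
  hex 0: (-11, -3, 14)
  hex 1: (-10, -4, 14)
  hex 2: (-9, -5, 14)
  hex 3: (-8, -6, 14)
  hex 4: (-7, -7, 14)
  hex 5: (-6, -7, 13)
  hex 6: (-5, -7, 12)
  hex 7: (-4, -7, 11)
  hex 8: (-3, -7, 10)
  hex 9: (-3, -6, 9)
  hex 10: (-3, -5, 8)
  hex 11: (-3, -4, 7)
  hex 12: (-3, -3, 6)
  hex 13: (-4, -2, 6)
  hex 14: (-5, -1, 6)
  hex 15: (-6, 0, 6)
  hex 16: (-7, 1, 6)
  hex 17: (-8, 1, 7)
  hex 18: (-9, 1, 8)
  hex 19: (-10, 1, 9)
  hex 20: (-11, 1, 10)
  hex 21: (-11, 0, 11)
  hex 22: (-11, -1, 12)
  hex 23: (-11, -2, 13)
Sorted: 24 hexes.

Answer: -11 -3 14
-11 -2 13
-11 -1 12
-11 0 11
-11 1 10
-10 -4 14
-10 1 9
-9 -5 14
-9 1 8
-8 -6 14
-8 1 7
-7 -7 14
-7 1 6
-6 -7 13
-6 0 6
-5 -7 12
-5 -1 6
-4 -7 11
-4 -2 6
-3 -7 10
-3 -6 9
-3 -5 8
-3 -4 7
-3 -3 6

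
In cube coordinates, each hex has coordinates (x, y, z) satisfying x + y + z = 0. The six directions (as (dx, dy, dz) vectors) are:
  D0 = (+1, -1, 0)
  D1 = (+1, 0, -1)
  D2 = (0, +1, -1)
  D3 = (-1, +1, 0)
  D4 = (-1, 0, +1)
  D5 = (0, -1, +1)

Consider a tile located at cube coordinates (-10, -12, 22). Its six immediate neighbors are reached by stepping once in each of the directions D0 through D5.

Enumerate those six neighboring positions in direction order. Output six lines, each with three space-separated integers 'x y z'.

Center: (-10, -12, 22). Add each direction:
  D0: (-10, -12, 22) + (1, -1, 0) = (-9, -13, 22)
  D1: (-10, -12, 22) + (1, 0, -1) = (-9, -12, 21)
  D2: (-10, -12, 22) + (0, 1, -1) = (-10, -11, 21)
  D3: (-10, -12, 22) + (-1, 1, 0) = (-11, -11, 22)
  D4: (-10, -12, 22) + (-1, 0, 1) = (-11, -12, 23)
  D5: (-10, -12, 22) + (0, -1, 1) = (-10, -13, 23)

Answer: -9 -13 22
-9 -12 21
-10 -11 21
-11 -11 22
-11 -12 23
-10 -13 23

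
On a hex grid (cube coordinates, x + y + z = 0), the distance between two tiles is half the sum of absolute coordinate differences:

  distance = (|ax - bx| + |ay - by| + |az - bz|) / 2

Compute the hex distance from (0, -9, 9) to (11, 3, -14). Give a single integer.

Answer: 23

Derivation:
|ax - bx| = |0 - 11| = 11
|ay - by| = |-9 - 3| = 12
|az - bz| = |9 - (-14)| = 23
distance = (11 + 12 + 23) / 2 = 46 / 2 = 23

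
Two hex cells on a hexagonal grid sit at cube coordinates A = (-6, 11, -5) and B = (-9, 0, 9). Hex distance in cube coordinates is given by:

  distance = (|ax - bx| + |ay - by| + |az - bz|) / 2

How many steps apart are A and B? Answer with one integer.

Answer: 14

Derivation:
|ax - bx| = |-6 - (-9)| = 3
|ay - by| = |11 - 0| = 11
|az - bz| = |-5 - 9| = 14
distance = (3 + 11 + 14) / 2 = 28 / 2 = 14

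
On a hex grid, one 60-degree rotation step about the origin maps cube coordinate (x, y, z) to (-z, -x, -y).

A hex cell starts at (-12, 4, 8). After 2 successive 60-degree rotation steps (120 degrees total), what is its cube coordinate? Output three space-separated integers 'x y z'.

Answer: 4 8 -12

Derivation:
Start: (-12, 4, 8)
Step 1: (-12, 4, 8) -> (-(8), -(-12), -(4)) = (-8, 12, -4)
Step 2: (-8, 12, -4) -> (-(-4), -(-8), -(12)) = (4, 8, -12)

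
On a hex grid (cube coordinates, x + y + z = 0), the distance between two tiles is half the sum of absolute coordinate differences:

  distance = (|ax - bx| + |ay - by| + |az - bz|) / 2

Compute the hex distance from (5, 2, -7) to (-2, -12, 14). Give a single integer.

|ax - bx| = |5 - (-2)| = 7
|ay - by| = |2 - (-12)| = 14
|az - bz| = |-7 - 14| = 21
distance = (7 + 14 + 21) / 2 = 42 / 2 = 21

Answer: 21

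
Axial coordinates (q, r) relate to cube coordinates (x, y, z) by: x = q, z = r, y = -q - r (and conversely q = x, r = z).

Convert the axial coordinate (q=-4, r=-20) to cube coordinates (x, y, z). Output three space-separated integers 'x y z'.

Answer: -4 24 -20

Derivation:
x = q = -4
z = r = -20
y = -x - z = -(-4) - (-20) = 24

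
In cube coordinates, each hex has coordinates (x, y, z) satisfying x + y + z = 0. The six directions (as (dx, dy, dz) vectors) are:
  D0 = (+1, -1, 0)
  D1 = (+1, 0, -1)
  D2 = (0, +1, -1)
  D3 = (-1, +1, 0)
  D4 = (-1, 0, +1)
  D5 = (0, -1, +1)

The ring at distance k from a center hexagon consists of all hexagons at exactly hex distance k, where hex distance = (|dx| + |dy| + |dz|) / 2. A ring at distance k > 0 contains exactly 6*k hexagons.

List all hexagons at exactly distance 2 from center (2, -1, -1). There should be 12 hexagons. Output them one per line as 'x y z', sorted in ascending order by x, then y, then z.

Answer: 0 -1 1
0 0 0
0 1 -1
1 -2 1
1 1 -2
2 -3 1
2 1 -3
3 -3 0
3 0 -3
4 -3 -1
4 -2 -2
4 -1 -3

Derivation:
Walk ring at distance 2 from (2, -1, -1):
Start at center + D4*2 = (0, -1, 1)
  hex 0: (0, -1, 1)
  hex 1: (1, -2, 1)
  hex 2: (2, -3, 1)
  hex 3: (3, -3, 0)
  hex 4: (4, -3, -1)
  hex 5: (4, -2, -2)
  hex 6: (4, -1, -3)
  hex 7: (3, 0, -3)
  hex 8: (2, 1, -3)
  hex 9: (1, 1, -2)
  hex 10: (0, 1, -1)
  hex 11: (0, 0, 0)
Sorted: 12 hexes.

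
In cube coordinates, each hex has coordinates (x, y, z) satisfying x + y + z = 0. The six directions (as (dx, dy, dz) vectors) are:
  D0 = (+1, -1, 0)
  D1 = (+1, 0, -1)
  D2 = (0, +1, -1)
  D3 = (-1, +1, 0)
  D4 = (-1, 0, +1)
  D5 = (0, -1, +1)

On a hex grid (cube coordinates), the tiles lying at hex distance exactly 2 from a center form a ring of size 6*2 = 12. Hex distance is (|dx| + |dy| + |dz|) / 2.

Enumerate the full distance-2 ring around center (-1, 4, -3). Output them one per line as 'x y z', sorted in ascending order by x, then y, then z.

Walk ring at distance 2 from (-1, 4, -3):
Start at center + D4*2 = (-3, 4, -1)
  hex 0: (-3, 4, -1)
  hex 1: (-2, 3, -1)
  hex 2: (-1, 2, -1)
  hex 3: (0, 2, -2)
  hex 4: (1, 2, -3)
  hex 5: (1, 3, -4)
  hex 6: (1, 4, -5)
  hex 7: (0, 5, -5)
  hex 8: (-1, 6, -5)
  hex 9: (-2, 6, -4)
  hex 10: (-3, 6, -3)
  hex 11: (-3, 5, -2)
Sorted: 12 hexes.

Answer: -3 4 -1
-3 5 -2
-3 6 -3
-2 3 -1
-2 6 -4
-1 2 -1
-1 6 -5
0 2 -2
0 5 -5
1 2 -3
1 3 -4
1 4 -5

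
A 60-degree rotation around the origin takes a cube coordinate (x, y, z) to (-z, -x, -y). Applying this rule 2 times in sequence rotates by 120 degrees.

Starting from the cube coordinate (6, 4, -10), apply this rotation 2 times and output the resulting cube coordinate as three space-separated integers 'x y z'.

Answer: 4 -10 6

Derivation:
Start: (6, 4, -10)
Step 1: (6, 4, -10) -> (-(-10), -(6), -(4)) = (10, -6, -4)
Step 2: (10, -6, -4) -> (-(-4), -(10), -(-6)) = (4, -10, 6)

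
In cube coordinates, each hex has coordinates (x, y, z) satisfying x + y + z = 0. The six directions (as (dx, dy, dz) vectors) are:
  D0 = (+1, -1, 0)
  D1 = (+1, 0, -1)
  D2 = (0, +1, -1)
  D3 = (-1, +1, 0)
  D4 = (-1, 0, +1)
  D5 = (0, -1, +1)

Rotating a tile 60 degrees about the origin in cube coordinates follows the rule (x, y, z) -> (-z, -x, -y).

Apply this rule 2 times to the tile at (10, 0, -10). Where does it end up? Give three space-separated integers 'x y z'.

Start: (10, 0, -10)
Step 1: (10, 0, -10) -> (-(-10), -(10), -(0)) = (10, -10, 0)
Step 2: (10, -10, 0) -> (-(0), -(10), -(-10)) = (0, -10, 10)

Answer: 0 -10 10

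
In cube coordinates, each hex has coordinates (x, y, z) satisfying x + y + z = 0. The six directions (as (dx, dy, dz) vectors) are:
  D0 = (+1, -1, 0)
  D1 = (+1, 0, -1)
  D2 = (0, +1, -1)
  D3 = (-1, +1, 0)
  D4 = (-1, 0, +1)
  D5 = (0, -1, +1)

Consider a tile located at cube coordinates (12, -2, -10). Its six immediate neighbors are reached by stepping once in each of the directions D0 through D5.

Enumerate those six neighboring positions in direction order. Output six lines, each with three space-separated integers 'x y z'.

Center: (12, -2, -10). Add each direction:
  D0: (12, -2, -10) + (1, -1, 0) = (13, -3, -10)
  D1: (12, -2, -10) + (1, 0, -1) = (13, -2, -11)
  D2: (12, -2, -10) + (0, 1, -1) = (12, -1, -11)
  D3: (12, -2, -10) + (-1, 1, 0) = (11, -1, -10)
  D4: (12, -2, -10) + (-1, 0, 1) = (11, -2, -9)
  D5: (12, -2, -10) + (0, -1, 1) = (12, -3, -9)

Answer: 13 -3 -10
13 -2 -11
12 -1 -11
11 -1 -10
11 -2 -9
12 -3 -9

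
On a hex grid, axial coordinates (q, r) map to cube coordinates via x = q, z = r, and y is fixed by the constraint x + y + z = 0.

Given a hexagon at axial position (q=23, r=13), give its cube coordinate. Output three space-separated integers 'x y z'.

Answer: 23 -36 13

Derivation:
x = q = 23
z = r = 13
y = -x - z = -(23) - (13) = -36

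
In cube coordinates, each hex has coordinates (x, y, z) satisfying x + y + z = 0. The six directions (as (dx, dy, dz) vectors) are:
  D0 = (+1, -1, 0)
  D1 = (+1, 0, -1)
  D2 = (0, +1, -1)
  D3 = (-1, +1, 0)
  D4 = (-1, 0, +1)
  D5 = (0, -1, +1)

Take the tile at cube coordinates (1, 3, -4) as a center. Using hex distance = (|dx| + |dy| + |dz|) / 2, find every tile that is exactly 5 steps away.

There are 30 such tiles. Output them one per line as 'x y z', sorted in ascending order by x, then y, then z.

Answer: -4 3 1
-4 4 0
-4 5 -1
-4 6 -2
-4 7 -3
-4 8 -4
-3 2 1
-3 8 -5
-2 1 1
-2 8 -6
-1 0 1
-1 8 -7
0 -1 1
0 8 -8
1 -2 1
1 8 -9
2 -2 0
2 7 -9
3 -2 -1
3 6 -9
4 -2 -2
4 5 -9
5 -2 -3
5 4 -9
6 -2 -4
6 -1 -5
6 0 -6
6 1 -7
6 2 -8
6 3 -9

Derivation:
Walk ring at distance 5 from (1, 3, -4):
Start at center + D4*5 = (-4, 3, 1)
  hex 0: (-4, 3, 1)
  hex 1: (-3, 2, 1)
  hex 2: (-2, 1, 1)
  hex 3: (-1, 0, 1)
  hex 4: (0, -1, 1)
  hex 5: (1, -2, 1)
  hex 6: (2, -2, 0)
  hex 7: (3, -2, -1)
  hex 8: (4, -2, -2)
  hex 9: (5, -2, -3)
  hex 10: (6, -2, -4)
  hex 11: (6, -1, -5)
  hex 12: (6, 0, -6)
  hex 13: (6, 1, -7)
  hex 14: (6, 2, -8)
  hex 15: (6, 3, -9)
  hex 16: (5, 4, -9)
  hex 17: (4, 5, -9)
  hex 18: (3, 6, -9)
  hex 19: (2, 7, -9)
  hex 20: (1, 8, -9)
  hex 21: (0, 8, -8)
  hex 22: (-1, 8, -7)
  hex 23: (-2, 8, -6)
  hex 24: (-3, 8, -5)
  hex 25: (-4, 8, -4)
  hex 26: (-4, 7, -3)
  hex 27: (-4, 6, -2)
  hex 28: (-4, 5, -1)
  hex 29: (-4, 4, 0)
Sorted: 30 hexes.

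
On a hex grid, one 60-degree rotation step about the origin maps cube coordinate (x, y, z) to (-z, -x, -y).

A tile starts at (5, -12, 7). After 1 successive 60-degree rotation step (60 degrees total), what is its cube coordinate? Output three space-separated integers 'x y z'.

Answer: -7 -5 12

Derivation:
Start: (5, -12, 7)
Step 1: (5, -12, 7) -> (-(7), -(5), -(-12)) = (-7, -5, 12)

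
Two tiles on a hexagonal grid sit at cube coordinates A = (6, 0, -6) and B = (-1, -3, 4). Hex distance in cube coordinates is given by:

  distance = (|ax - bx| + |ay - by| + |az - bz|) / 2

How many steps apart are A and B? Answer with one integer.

|ax - bx| = |6 - (-1)| = 7
|ay - by| = |0 - (-3)| = 3
|az - bz| = |-6 - 4| = 10
distance = (7 + 3 + 10) / 2 = 20 / 2 = 10

Answer: 10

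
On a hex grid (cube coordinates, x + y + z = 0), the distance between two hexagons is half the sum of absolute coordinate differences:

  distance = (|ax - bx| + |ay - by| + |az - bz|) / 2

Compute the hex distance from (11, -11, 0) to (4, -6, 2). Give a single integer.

|ax - bx| = |11 - 4| = 7
|ay - by| = |-11 - (-6)| = 5
|az - bz| = |0 - 2| = 2
distance = (7 + 5 + 2) / 2 = 14 / 2 = 7

Answer: 7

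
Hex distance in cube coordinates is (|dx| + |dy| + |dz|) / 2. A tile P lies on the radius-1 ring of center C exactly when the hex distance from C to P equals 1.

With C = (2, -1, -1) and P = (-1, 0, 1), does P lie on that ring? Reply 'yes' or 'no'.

Answer: no

Derivation:
|px - cx| = |-1 - 2| = 3
|py - cy| = |0 - (-1)| = 1
|pz - cz| = |1 - (-1)| = 2
distance = (3+1+2)/2 = 6/2 = 3
radius = 1; distance != radius -> no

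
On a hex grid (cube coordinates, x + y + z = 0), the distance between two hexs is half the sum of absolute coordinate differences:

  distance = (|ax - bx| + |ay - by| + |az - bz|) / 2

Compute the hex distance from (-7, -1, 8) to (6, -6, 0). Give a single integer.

Answer: 13

Derivation:
|ax - bx| = |-7 - 6| = 13
|ay - by| = |-1 - (-6)| = 5
|az - bz| = |8 - 0| = 8
distance = (13 + 5 + 8) / 2 = 26 / 2 = 13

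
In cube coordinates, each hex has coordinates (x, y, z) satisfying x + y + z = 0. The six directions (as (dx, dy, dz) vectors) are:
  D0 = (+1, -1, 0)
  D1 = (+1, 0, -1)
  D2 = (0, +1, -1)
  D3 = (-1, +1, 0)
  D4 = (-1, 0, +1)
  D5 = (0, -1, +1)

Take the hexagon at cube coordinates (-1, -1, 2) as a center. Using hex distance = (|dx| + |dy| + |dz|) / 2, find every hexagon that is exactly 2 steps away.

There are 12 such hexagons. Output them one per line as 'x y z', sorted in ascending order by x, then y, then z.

Walk ring at distance 2 from (-1, -1, 2):
Start at center + D4*2 = (-3, -1, 4)
  hex 0: (-3, -1, 4)
  hex 1: (-2, -2, 4)
  hex 2: (-1, -3, 4)
  hex 3: (0, -3, 3)
  hex 4: (1, -3, 2)
  hex 5: (1, -2, 1)
  hex 6: (1, -1, 0)
  hex 7: (0, 0, 0)
  hex 8: (-1, 1, 0)
  hex 9: (-2, 1, 1)
  hex 10: (-3, 1, 2)
  hex 11: (-3, 0, 3)
Sorted: 12 hexes.

Answer: -3 -1 4
-3 0 3
-3 1 2
-2 -2 4
-2 1 1
-1 -3 4
-1 1 0
0 -3 3
0 0 0
1 -3 2
1 -2 1
1 -1 0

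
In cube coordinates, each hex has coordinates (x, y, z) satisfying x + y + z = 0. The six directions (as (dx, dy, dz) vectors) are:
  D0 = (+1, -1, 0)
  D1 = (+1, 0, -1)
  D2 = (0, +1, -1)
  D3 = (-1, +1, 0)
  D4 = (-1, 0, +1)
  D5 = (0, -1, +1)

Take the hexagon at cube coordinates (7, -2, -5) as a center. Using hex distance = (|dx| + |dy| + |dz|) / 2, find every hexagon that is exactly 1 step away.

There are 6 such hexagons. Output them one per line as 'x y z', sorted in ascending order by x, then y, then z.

Answer: 6 -2 -4
6 -1 -5
7 -3 -4
7 -1 -6
8 -3 -5
8 -2 -6

Derivation:
Walk ring at distance 1 from (7, -2, -5):
Start at center + D4*1 = (6, -2, -4)
  hex 0: (6, -2, -4)
  hex 1: (7, -3, -4)
  hex 2: (8, -3, -5)
  hex 3: (8, -2, -6)
  hex 4: (7, -1, -6)
  hex 5: (6, -1, -5)
Sorted: 6 hexes.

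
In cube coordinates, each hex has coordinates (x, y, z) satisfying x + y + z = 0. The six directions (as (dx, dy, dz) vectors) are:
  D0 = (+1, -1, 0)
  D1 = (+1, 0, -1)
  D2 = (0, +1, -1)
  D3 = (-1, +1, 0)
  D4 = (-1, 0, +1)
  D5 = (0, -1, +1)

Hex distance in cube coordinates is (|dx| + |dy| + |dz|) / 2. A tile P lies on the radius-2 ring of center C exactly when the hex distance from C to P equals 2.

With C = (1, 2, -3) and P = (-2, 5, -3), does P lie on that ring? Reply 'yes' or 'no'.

Answer: no

Derivation:
|px - cx| = |-2 - 1| = 3
|py - cy| = |5 - 2| = 3
|pz - cz| = |-3 - (-3)| = 0
distance = (3+3+0)/2 = 6/2 = 3
radius = 2; distance != radius -> no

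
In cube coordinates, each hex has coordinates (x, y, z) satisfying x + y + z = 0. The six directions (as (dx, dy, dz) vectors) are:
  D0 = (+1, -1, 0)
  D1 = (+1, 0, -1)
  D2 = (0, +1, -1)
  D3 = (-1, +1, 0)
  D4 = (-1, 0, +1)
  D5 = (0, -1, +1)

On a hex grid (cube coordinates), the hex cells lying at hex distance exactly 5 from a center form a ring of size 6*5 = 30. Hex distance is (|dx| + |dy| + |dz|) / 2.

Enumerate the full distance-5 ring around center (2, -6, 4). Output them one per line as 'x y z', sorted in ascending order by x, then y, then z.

Walk ring at distance 5 from (2, -6, 4):
Start at center + D4*5 = (-3, -6, 9)
  hex 0: (-3, -6, 9)
  hex 1: (-2, -7, 9)
  hex 2: (-1, -8, 9)
  hex 3: (0, -9, 9)
  hex 4: (1, -10, 9)
  hex 5: (2, -11, 9)
  hex 6: (3, -11, 8)
  hex 7: (4, -11, 7)
  hex 8: (5, -11, 6)
  hex 9: (6, -11, 5)
  hex 10: (7, -11, 4)
  hex 11: (7, -10, 3)
  hex 12: (7, -9, 2)
  hex 13: (7, -8, 1)
  hex 14: (7, -7, 0)
  hex 15: (7, -6, -1)
  hex 16: (6, -5, -1)
  hex 17: (5, -4, -1)
  hex 18: (4, -3, -1)
  hex 19: (3, -2, -1)
  hex 20: (2, -1, -1)
  hex 21: (1, -1, 0)
  hex 22: (0, -1, 1)
  hex 23: (-1, -1, 2)
  hex 24: (-2, -1, 3)
  hex 25: (-3, -1, 4)
  hex 26: (-3, -2, 5)
  hex 27: (-3, -3, 6)
  hex 28: (-3, -4, 7)
  hex 29: (-3, -5, 8)
Sorted: 30 hexes.

Answer: -3 -6 9
-3 -5 8
-3 -4 7
-3 -3 6
-3 -2 5
-3 -1 4
-2 -7 9
-2 -1 3
-1 -8 9
-1 -1 2
0 -9 9
0 -1 1
1 -10 9
1 -1 0
2 -11 9
2 -1 -1
3 -11 8
3 -2 -1
4 -11 7
4 -3 -1
5 -11 6
5 -4 -1
6 -11 5
6 -5 -1
7 -11 4
7 -10 3
7 -9 2
7 -8 1
7 -7 0
7 -6 -1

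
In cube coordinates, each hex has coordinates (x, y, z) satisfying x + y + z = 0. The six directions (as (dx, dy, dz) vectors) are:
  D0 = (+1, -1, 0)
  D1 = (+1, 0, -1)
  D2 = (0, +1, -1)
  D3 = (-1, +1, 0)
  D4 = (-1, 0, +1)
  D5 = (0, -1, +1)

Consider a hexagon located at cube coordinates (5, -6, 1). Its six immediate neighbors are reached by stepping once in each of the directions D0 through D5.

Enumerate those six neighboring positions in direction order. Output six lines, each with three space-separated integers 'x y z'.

Center: (5, -6, 1). Add each direction:
  D0: (5, -6, 1) + (1, -1, 0) = (6, -7, 1)
  D1: (5, -6, 1) + (1, 0, -1) = (6, -6, 0)
  D2: (5, -6, 1) + (0, 1, -1) = (5, -5, 0)
  D3: (5, -6, 1) + (-1, 1, 0) = (4, -5, 1)
  D4: (5, -6, 1) + (-1, 0, 1) = (4, -6, 2)
  D5: (5, -6, 1) + (0, -1, 1) = (5, -7, 2)

Answer: 6 -7 1
6 -6 0
5 -5 0
4 -5 1
4 -6 2
5 -7 2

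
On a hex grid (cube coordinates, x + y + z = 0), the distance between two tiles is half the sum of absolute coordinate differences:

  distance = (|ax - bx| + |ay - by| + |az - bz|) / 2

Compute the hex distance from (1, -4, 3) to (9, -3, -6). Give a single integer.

|ax - bx| = |1 - 9| = 8
|ay - by| = |-4 - (-3)| = 1
|az - bz| = |3 - (-6)| = 9
distance = (8 + 1 + 9) / 2 = 18 / 2 = 9

Answer: 9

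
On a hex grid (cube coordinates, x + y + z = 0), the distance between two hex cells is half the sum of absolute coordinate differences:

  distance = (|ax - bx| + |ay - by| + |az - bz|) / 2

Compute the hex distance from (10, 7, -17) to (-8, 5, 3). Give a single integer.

|ax - bx| = |10 - (-8)| = 18
|ay - by| = |7 - 5| = 2
|az - bz| = |-17 - 3| = 20
distance = (18 + 2 + 20) / 2 = 40 / 2 = 20

Answer: 20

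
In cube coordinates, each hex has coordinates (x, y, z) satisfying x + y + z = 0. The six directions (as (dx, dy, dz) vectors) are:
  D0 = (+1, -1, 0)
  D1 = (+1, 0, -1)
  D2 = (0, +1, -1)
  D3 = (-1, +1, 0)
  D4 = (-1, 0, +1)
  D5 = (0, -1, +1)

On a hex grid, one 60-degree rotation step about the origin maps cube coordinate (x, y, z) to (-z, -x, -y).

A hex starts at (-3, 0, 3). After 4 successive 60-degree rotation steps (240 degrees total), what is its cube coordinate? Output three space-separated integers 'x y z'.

Start: (-3, 0, 3)
Step 1: (-3, 0, 3) -> (-(3), -(-3), -(0)) = (-3, 3, 0)
Step 2: (-3, 3, 0) -> (-(0), -(-3), -(3)) = (0, 3, -3)
Step 3: (0, 3, -3) -> (-(-3), -(0), -(3)) = (3, 0, -3)
Step 4: (3, 0, -3) -> (-(-3), -(3), -(0)) = (3, -3, 0)

Answer: 3 -3 0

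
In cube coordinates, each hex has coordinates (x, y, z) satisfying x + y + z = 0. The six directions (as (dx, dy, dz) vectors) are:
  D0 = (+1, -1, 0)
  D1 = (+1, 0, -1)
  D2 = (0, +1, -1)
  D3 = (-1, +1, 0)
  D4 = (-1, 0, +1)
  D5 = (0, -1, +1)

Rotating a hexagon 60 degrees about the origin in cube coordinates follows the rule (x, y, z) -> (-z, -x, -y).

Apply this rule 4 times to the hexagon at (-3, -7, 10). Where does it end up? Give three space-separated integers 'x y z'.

Start: (-3, -7, 10)
Step 1: (-3, -7, 10) -> (-(10), -(-3), -(-7)) = (-10, 3, 7)
Step 2: (-10, 3, 7) -> (-(7), -(-10), -(3)) = (-7, 10, -3)
Step 3: (-7, 10, -3) -> (-(-3), -(-7), -(10)) = (3, 7, -10)
Step 4: (3, 7, -10) -> (-(-10), -(3), -(7)) = (10, -3, -7)

Answer: 10 -3 -7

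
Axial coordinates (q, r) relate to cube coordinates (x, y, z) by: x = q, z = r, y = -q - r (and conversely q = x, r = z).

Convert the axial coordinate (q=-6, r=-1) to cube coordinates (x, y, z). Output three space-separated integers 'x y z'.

x = q = -6
z = r = -1
y = -x - z = -(-6) - (-1) = 7

Answer: -6 7 -1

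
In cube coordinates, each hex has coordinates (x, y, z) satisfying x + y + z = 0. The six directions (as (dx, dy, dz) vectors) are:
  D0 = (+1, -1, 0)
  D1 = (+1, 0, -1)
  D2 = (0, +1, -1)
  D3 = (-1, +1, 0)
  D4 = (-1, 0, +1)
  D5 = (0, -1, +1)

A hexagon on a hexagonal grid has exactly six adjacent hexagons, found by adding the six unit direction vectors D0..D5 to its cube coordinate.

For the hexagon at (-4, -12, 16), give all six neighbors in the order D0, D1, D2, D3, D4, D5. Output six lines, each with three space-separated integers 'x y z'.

Answer: -3 -13 16
-3 -12 15
-4 -11 15
-5 -11 16
-5 -12 17
-4 -13 17

Derivation:
Center: (-4, -12, 16). Add each direction:
  D0: (-4, -12, 16) + (1, -1, 0) = (-3, -13, 16)
  D1: (-4, -12, 16) + (1, 0, -1) = (-3, -12, 15)
  D2: (-4, -12, 16) + (0, 1, -1) = (-4, -11, 15)
  D3: (-4, -12, 16) + (-1, 1, 0) = (-5, -11, 16)
  D4: (-4, -12, 16) + (-1, 0, 1) = (-5, -12, 17)
  D5: (-4, -12, 16) + (0, -1, 1) = (-4, -13, 17)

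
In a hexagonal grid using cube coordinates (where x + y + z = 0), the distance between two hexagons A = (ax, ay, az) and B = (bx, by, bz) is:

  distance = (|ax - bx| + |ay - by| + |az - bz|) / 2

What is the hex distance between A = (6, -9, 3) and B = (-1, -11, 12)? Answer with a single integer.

Answer: 9

Derivation:
|ax - bx| = |6 - (-1)| = 7
|ay - by| = |-9 - (-11)| = 2
|az - bz| = |3 - 12| = 9
distance = (7 + 2 + 9) / 2 = 18 / 2 = 9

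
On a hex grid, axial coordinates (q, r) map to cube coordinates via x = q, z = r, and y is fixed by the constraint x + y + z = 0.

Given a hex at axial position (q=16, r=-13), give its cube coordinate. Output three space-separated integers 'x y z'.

Answer: 16 -3 -13

Derivation:
x = q = 16
z = r = -13
y = -x - z = -(16) - (-13) = -3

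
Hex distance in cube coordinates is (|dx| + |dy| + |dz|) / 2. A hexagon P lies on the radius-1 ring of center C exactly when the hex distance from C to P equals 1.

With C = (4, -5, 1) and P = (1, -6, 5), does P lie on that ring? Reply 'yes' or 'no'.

Answer: no

Derivation:
|px - cx| = |1 - 4| = 3
|py - cy| = |-6 - (-5)| = 1
|pz - cz| = |5 - 1| = 4
distance = (3+1+4)/2 = 8/2 = 4
radius = 1; distance != radius -> no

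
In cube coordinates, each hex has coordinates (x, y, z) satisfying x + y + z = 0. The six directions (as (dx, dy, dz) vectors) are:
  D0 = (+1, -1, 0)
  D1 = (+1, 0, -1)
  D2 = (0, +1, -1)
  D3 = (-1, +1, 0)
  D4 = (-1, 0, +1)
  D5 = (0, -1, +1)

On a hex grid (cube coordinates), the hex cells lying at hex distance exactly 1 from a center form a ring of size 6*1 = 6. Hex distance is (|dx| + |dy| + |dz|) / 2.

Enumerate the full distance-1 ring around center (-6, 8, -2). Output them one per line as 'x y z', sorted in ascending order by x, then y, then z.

Walk ring at distance 1 from (-6, 8, -2):
Start at center + D4*1 = (-7, 8, -1)
  hex 0: (-7, 8, -1)
  hex 1: (-6, 7, -1)
  hex 2: (-5, 7, -2)
  hex 3: (-5, 8, -3)
  hex 4: (-6, 9, -3)
  hex 5: (-7, 9, -2)
Sorted: 6 hexes.

Answer: -7 8 -1
-7 9 -2
-6 7 -1
-6 9 -3
-5 7 -2
-5 8 -3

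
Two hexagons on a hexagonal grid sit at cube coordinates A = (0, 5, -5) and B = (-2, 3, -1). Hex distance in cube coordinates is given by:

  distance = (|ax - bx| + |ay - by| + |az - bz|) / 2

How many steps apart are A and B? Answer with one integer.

Answer: 4

Derivation:
|ax - bx| = |0 - (-2)| = 2
|ay - by| = |5 - 3| = 2
|az - bz| = |-5 - (-1)| = 4
distance = (2 + 2 + 4) / 2 = 8 / 2 = 4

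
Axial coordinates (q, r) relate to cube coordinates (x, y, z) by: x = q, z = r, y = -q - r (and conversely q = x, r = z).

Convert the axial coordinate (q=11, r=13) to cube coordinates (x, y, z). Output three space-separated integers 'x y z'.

x = q = 11
z = r = 13
y = -x - z = -(11) - (13) = -24

Answer: 11 -24 13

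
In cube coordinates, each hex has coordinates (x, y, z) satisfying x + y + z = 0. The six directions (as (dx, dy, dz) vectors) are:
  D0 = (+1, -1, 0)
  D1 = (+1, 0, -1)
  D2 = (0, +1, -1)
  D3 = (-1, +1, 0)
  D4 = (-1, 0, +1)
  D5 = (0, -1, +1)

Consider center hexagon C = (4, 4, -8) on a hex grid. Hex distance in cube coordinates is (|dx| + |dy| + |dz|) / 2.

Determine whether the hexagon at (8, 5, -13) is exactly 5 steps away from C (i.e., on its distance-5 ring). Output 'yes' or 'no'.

Answer: yes

Derivation:
|px - cx| = |8 - 4| = 4
|py - cy| = |5 - 4| = 1
|pz - cz| = |-13 - (-8)| = 5
distance = (4+1+5)/2 = 10/2 = 5
radius = 5; distance == radius -> yes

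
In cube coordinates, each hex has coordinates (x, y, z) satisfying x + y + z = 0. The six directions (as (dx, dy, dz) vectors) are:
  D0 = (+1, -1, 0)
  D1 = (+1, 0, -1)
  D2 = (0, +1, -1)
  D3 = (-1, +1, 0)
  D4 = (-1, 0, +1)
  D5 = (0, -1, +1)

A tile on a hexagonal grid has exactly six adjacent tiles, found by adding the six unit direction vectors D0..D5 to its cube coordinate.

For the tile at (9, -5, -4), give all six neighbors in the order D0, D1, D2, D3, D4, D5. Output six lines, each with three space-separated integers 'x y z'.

Answer: 10 -6 -4
10 -5 -5
9 -4 -5
8 -4 -4
8 -5 -3
9 -6 -3

Derivation:
Center: (9, -5, -4). Add each direction:
  D0: (9, -5, -4) + (1, -1, 0) = (10, -6, -4)
  D1: (9, -5, -4) + (1, 0, -1) = (10, -5, -5)
  D2: (9, -5, -4) + (0, 1, -1) = (9, -4, -5)
  D3: (9, -5, -4) + (-1, 1, 0) = (8, -4, -4)
  D4: (9, -5, -4) + (-1, 0, 1) = (8, -5, -3)
  D5: (9, -5, -4) + (0, -1, 1) = (9, -6, -3)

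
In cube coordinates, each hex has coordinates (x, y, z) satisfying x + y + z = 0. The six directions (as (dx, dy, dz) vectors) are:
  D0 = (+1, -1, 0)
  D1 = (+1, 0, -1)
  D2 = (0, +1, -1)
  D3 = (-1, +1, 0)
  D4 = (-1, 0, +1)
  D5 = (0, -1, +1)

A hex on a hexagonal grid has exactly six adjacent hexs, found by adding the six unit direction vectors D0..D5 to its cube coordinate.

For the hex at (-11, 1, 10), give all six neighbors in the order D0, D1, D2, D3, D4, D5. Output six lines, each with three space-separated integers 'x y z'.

Answer: -10 0 10
-10 1 9
-11 2 9
-12 2 10
-12 1 11
-11 0 11

Derivation:
Center: (-11, 1, 10). Add each direction:
  D0: (-11, 1, 10) + (1, -1, 0) = (-10, 0, 10)
  D1: (-11, 1, 10) + (1, 0, -1) = (-10, 1, 9)
  D2: (-11, 1, 10) + (0, 1, -1) = (-11, 2, 9)
  D3: (-11, 1, 10) + (-1, 1, 0) = (-12, 2, 10)
  D4: (-11, 1, 10) + (-1, 0, 1) = (-12, 1, 11)
  D5: (-11, 1, 10) + (0, -1, 1) = (-11, 0, 11)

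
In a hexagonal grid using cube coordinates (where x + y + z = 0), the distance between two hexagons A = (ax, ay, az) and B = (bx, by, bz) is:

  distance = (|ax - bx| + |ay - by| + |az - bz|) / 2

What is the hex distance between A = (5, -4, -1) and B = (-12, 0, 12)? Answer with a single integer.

Answer: 17

Derivation:
|ax - bx| = |5 - (-12)| = 17
|ay - by| = |-4 - 0| = 4
|az - bz| = |-1 - 12| = 13
distance = (17 + 4 + 13) / 2 = 34 / 2 = 17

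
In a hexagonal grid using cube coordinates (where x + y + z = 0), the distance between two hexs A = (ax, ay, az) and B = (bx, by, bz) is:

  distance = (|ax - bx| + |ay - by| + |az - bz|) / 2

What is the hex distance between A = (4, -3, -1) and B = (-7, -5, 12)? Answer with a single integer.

|ax - bx| = |4 - (-7)| = 11
|ay - by| = |-3 - (-5)| = 2
|az - bz| = |-1 - 12| = 13
distance = (11 + 2 + 13) / 2 = 26 / 2 = 13

Answer: 13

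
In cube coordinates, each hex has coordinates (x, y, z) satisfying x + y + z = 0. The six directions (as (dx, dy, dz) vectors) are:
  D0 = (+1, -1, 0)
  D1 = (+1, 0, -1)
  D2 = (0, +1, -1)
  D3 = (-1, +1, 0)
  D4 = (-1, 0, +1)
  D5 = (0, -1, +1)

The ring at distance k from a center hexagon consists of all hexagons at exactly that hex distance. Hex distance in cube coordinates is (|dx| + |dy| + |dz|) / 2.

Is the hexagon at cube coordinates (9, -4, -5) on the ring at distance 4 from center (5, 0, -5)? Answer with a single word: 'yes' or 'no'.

|px - cx| = |9 - 5| = 4
|py - cy| = |-4 - 0| = 4
|pz - cz| = |-5 - (-5)| = 0
distance = (4+4+0)/2 = 8/2 = 4
radius = 4; distance == radius -> yes

Answer: yes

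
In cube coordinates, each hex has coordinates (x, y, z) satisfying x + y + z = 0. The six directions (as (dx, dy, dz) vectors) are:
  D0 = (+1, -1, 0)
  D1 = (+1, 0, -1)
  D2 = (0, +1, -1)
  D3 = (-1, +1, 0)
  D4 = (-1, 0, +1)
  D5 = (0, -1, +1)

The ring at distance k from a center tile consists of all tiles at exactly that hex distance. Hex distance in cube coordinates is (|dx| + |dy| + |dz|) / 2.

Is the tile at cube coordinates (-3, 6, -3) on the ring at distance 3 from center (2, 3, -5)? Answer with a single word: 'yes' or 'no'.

|px - cx| = |-3 - 2| = 5
|py - cy| = |6 - 3| = 3
|pz - cz| = |-3 - (-5)| = 2
distance = (5+3+2)/2 = 10/2 = 5
radius = 3; distance != radius -> no

Answer: no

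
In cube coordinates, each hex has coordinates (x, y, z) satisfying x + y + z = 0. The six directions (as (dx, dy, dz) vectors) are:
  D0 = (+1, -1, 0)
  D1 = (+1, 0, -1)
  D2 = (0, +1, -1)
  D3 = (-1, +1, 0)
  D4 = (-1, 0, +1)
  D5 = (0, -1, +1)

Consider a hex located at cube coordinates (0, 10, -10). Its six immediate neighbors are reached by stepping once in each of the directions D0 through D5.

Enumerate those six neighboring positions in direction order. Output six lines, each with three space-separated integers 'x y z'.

Answer: 1 9 -10
1 10 -11
0 11 -11
-1 11 -10
-1 10 -9
0 9 -9

Derivation:
Center: (0, 10, -10). Add each direction:
  D0: (0, 10, -10) + (1, -1, 0) = (1, 9, -10)
  D1: (0, 10, -10) + (1, 0, -1) = (1, 10, -11)
  D2: (0, 10, -10) + (0, 1, -1) = (0, 11, -11)
  D3: (0, 10, -10) + (-1, 1, 0) = (-1, 11, -10)
  D4: (0, 10, -10) + (-1, 0, 1) = (-1, 10, -9)
  D5: (0, 10, -10) + (0, -1, 1) = (0, 9, -9)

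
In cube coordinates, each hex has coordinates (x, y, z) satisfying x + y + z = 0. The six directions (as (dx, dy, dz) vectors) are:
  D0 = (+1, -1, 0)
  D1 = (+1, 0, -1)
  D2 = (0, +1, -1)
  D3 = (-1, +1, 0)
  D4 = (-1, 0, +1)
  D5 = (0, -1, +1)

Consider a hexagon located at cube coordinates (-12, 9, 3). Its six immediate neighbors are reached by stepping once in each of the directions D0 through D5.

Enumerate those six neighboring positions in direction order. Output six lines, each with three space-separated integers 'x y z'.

Answer: -11 8 3
-11 9 2
-12 10 2
-13 10 3
-13 9 4
-12 8 4

Derivation:
Center: (-12, 9, 3). Add each direction:
  D0: (-12, 9, 3) + (1, -1, 0) = (-11, 8, 3)
  D1: (-12, 9, 3) + (1, 0, -1) = (-11, 9, 2)
  D2: (-12, 9, 3) + (0, 1, -1) = (-12, 10, 2)
  D3: (-12, 9, 3) + (-1, 1, 0) = (-13, 10, 3)
  D4: (-12, 9, 3) + (-1, 0, 1) = (-13, 9, 4)
  D5: (-12, 9, 3) + (0, -1, 1) = (-12, 8, 4)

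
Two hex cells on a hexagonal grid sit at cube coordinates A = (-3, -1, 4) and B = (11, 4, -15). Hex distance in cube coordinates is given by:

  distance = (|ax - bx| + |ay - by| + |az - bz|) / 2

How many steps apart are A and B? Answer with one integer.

Answer: 19

Derivation:
|ax - bx| = |-3 - 11| = 14
|ay - by| = |-1 - 4| = 5
|az - bz| = |4 - (-15)| = 19
distance = (14 + 5 + 19) / 2 = 38 / 2 = 19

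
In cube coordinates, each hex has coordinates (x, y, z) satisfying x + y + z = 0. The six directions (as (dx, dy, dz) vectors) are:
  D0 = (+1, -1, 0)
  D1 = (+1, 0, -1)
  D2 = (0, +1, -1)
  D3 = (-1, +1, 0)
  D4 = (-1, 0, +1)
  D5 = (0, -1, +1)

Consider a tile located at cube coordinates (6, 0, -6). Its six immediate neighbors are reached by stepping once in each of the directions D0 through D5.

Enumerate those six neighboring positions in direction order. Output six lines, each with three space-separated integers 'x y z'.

Center: (6, 0, -6). Add each direction:
  D0: (6, 0, -6) + (1, -1, 0) = (7, -1, -6)
  D1: (6, 0, -6) + (1, 0, -1) = (7, 0, -7)
  D2: (6, 0, -6) + (0, 1, -1) = (6, 1, -7)
  D3: (6, 0, -6) + (-1, 1, 0) = (5, 1, -6)
  D4: (6, 0, -6) + (-1, 0, 1) = (5, 0, -5)
  D5: (6, 0, -6) + (0, -1, 1) = (6, -1, -5)

Answer: 7 -1 -6
7 0 -7
6 1 -7
5 1 -6
5 0 -5
6 -1 -5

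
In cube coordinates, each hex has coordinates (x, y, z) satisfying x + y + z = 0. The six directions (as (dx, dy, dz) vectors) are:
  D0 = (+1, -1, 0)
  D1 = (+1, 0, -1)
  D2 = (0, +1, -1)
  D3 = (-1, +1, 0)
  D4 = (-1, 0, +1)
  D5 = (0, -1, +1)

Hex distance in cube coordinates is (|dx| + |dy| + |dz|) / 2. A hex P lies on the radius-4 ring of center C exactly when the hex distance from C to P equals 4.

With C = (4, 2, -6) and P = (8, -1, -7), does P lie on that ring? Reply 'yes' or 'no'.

Answer: yes

Derivation:
|px - cx| = |8 - 4| = 4
|py - cy| = |-1 - 2| = 3
|pz - cz| = |-7 - (-6)| = 1
distance = (4+3+1)/2 = 8/2 = 4
radius = 4; distance == radius -> yes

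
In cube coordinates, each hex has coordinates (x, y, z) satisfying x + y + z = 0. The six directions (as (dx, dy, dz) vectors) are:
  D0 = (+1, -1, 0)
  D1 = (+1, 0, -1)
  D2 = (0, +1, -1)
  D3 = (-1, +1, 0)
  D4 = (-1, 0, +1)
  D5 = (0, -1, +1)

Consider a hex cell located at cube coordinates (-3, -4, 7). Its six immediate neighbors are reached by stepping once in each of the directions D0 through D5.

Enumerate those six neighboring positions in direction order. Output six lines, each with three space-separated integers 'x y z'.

Center: (-3, -4, 7). Add each direction:
  D0: (-3, -4, 7) + (1, -1, 0) = (-2, -5, 7)
  D1: (-3, -4, 7) + (1, 0, -1) = (-2, -4, 6)
  D2: (-3, -4, 7) + (0, 1, -1) = (-3, -3, 6)
  D3: (-3, -4, 7) + (-1, 1, 0) = (-4, -3, 7)
  D4: (-3, -4, 7) + (-1, 0, 1) = (-4, -4, 8)
  D5: (-3, -4, 7) + (0, -1, 1) = (-3, -5, 8)

Answer: -2 -5 7
-2 -4 6
-3 -3 6
-4 -3 7
-4 -4 8
-3 -5 8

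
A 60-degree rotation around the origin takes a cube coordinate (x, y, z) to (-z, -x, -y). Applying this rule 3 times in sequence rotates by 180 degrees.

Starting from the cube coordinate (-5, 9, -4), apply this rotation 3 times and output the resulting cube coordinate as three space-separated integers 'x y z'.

Answer: 5 -9 4

Derivation:
Start: (-5, 9, -4)
Step 1: (-5, 9, -4) -> (-(-4), -(-5), -(9)) = (4, 5, -9)
Step 2: (4, 5, -9) -> (-(-9), -(4), -(5)) = (9, -4, -5)
Step 3: (9, -4, -5) -> (-(-5), -(9), -(-4)) = (5, -9, 4)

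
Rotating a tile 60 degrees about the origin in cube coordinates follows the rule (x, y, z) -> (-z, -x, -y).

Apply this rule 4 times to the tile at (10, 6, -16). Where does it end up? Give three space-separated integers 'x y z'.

Start: (10, 6, -16)
Step 1: (10, 6, -16) -> (-(-16), -(10), -(6)) = (16, -10, -6)
Step 2: (16, -10, -6) -> (-(-6), -(16), -(-10)) = (6, -16, 10)
Step 3: (6, -16, 10) -> (-(10), -(6), -(-16)) = (-10, -6, 16)
Step 4: (-10, -6, 16) -> (-(16), -(-10), -(-6)) = (-16, 10, 6)

Answer: -16 10 6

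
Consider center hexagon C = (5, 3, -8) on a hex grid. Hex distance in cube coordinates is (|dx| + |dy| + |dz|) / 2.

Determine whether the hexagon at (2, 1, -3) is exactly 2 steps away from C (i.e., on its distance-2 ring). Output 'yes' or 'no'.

|px - cx| = |2 - 5| = 3
|py - cy| = |1 - 3| = 2
|pz - cz| = |-3 - (-8)| = 5
distance = (3+2+5)/2 = 10/2 = 5
radius = 2; distance != radius -> no

Answer: no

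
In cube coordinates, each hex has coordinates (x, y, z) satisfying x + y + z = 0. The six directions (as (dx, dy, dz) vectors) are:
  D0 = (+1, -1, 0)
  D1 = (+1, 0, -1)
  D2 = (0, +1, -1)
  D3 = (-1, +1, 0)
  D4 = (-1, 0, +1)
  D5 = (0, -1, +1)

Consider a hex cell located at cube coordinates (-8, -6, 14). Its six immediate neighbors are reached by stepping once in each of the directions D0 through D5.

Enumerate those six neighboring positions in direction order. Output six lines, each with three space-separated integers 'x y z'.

Answer: -7 -7 14
-7 -6 13
-8 -5 13
-9 -5 14
-9 -6 15
-8 -7 15

Derivation:
Center: (-8, -6, 14). Add each direction:
  D0: (-8, -6, 14) + (1, -1, 0) = (-7, -7, 14)
  D1: (-8, -6, 14) + (1, 0, -1) = (-7, -6, 13)
  D2: (-8, -6, 14) + (0, 1, -1) = (-8, -5, 13)
  D3: (-8, -6, 14) + (-1, 1, 0) = (-9, -5, 14)
  D4: (-8, -6, 14) + (-1, 0, 1) = (-9, -6, 15)
  D5: (-8, -6, 14) + (0, -1, 1) = (-8, -7, 15)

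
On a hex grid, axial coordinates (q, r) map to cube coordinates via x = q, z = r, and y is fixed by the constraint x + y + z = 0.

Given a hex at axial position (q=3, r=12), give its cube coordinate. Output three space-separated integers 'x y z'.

x = q = 3
z = r = 12
y = -x - z = -(3) - (12) = -15

Answer: 3 -15 12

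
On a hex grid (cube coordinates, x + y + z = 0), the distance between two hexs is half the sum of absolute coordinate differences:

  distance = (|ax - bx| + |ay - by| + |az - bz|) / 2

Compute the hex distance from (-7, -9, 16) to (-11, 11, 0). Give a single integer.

|ax - bx| = |-7 - (-11)| = 4
|ay - by| = |-9 - 11| = 20
|az - bz| = |16 - 0| = 16
distance = (4 + 20 + 16) / 2 = 40 / 2 = 20

Answer: 20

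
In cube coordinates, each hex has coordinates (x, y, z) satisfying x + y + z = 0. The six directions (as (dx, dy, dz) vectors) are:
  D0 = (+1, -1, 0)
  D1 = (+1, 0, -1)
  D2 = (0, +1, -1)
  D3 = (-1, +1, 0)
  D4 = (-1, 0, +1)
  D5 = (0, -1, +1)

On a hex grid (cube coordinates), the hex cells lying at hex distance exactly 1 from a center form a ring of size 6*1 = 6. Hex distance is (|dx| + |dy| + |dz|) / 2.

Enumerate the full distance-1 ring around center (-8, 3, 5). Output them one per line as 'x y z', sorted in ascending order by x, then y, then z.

Answer: -9 3 6
-9 4 5
-8 2 6
-8 4 4
-7 2 5
-7 3 4

Derivation:
Walk ring at distance 1 from (-8, 3, 5):
Start at center + D4*1 = (-9, 3, 6)
  hex 0: (-9, 3, 6)
  hex 1: (-8, 2, 6)
  hex 2: (-7, 2, 5)
  hex 3: (-7, 3, 4)
  hex 4: (-8, 4, 4)
  hex 5: (-9, 4, 5)
Sorted: 6 hexes.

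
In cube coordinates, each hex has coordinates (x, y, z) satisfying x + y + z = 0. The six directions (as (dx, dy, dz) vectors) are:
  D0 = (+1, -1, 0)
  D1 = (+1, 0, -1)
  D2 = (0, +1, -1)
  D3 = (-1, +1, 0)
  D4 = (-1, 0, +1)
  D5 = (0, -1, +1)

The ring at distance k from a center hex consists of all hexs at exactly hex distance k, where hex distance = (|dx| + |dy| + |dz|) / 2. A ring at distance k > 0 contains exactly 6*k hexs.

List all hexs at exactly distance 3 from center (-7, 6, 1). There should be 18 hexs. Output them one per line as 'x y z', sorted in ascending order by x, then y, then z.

Answer: -10 6 4
-10 7 3
-10 8 2
-10 9 1
-9 5 4
-9 9 0
-8 4 4
-8 9 -1
-7 3 4
-7 9 -2
-6 3 3
-6 8 -2
-5 3 2
-5 7 -2
-4 3 1
-4 4 0
-4 5 -1
-4 6 -2

Derivation:
Walk ring at distance 3 from (-7, 6, 1):
Start at center + D4*3 = (-10, 6, 4)
  hex 0: (-10, 6, 4)
  hex 1: (-9, 5, 4)
  hex 2: (-8, 4, 4)
  hex 3: (-7, 3, 4)
  hex 4: (-6, 3, 3)
  hex 5: (-5, 3, 2)
  hex 6: (-4, 3, 1)
  hex 7: (-4, 4, 0)
  hex 8: (-4, 5, -1)
  hex 9: (-4, 6, -2)
  hex 10: (-5, 7, -2)
  hex 11: (-6, 8, -2)
  hex 12: (-7, 9, -2)
  hex 13: (-8, 9, -1)
  hex 14: (-9, 9, 0)
  hex 15: (-10, 9, 1)
  hex 16: (-10, 8, 2)
  hex 17: (-10, 7, 3)
Sorted: 18 hexes.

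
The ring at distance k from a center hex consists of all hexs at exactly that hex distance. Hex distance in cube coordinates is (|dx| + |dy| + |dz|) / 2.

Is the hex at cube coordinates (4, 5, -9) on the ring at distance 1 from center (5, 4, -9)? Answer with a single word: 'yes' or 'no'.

|px - cx| = |4 - 5| = 1
|py - cy| = |5 - 4| = 1
|pz - cz| = |-9 - (-9)| = 0
distance = (1+1+0)/2 = 2/2 = 1
radius = 1; distance == radius -> yes

Answer: yes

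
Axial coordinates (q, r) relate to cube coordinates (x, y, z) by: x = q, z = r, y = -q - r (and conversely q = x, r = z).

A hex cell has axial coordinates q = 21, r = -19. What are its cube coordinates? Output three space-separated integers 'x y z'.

Answer: 21 -2 -19

Derivation:
x = q = 21
z = r = -19
y = -x - z = -(21) - (-19) = -2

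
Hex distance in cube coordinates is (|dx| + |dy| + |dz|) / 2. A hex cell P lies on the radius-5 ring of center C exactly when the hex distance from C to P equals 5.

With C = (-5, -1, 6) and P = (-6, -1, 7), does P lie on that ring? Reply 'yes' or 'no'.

|px - cx| = |-6 - (-5)| = 1
|py - cy| = |-1 - (-1)| = 0
|pz - cz| = |7 - 6| = 1
distance = (1+0+1)/2 = 2/2 = 1
radius = 5; distance != radius -> no

Answer: no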